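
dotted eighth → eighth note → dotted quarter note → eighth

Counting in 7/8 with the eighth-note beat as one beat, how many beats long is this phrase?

6.5

One eighth-note beat = 2 sixteenth notes.
In sixteenth notes: dotted eighth = 3; eighth note = 2; dotted quarter note = 6; eighth = 2.
Sum: 3 + 2 + 6 + 2 = 13.
13 ÷ 2 = 6.5 beats.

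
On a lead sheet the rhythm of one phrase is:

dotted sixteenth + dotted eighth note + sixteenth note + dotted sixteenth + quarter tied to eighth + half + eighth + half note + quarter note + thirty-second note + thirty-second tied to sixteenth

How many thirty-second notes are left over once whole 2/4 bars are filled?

10

One bar of 2/4 = 16 thirty-second notes.
Express everything in thirty-second notes: dotted sixteenth = 3; dotted eighth note = 6; sixteenth note = 2; dotted sixteenth = 3; quarter tied to eighth (quarter + eighth) = 12; half = 16; eighth = 4; half note = 16; quarter note = 8; thirty-second note = 1; thirty-second tied to sixteenth (thirty-second + sixteenth) = 3.
Adding: 3 + 6 + 2 + 3 + 12 + 16 + 4 + 16 + 8 + 1 + 3 = 74.
74 ÷ 16 = 4 complete bars with 10 thirty-second notes remaining.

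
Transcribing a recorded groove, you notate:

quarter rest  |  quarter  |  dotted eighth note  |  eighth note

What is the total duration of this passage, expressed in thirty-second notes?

26

Working in thirty-second notes: quarter rest = 8; quarter = 8; dotted eighth note = 6; eighth note = 4.
Total: 8 + 8 + 6 + 4 = 26 thirty-second notes.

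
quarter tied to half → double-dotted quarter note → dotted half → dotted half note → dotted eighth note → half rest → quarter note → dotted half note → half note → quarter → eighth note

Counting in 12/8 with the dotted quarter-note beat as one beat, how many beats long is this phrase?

14

One dotted quarter-note beat = 6 sixteenth notes.
In sixteenth notes: quarter tied to half (quarter + half) = 12; double-dotted quarter note = 7; dotted half = 12; dotted half note = 12; dotted eighth note = 3; half rest = 8; quarter note = 4; dotted half note = 12; half note = 8; quarter = 4; eighth note = 2.
Sum: 12 + 7 + 12 + 12 + 3 + 8 + 4 + 12 + 8 + 4 + 2 = 84.
84 ÷ 6 = 14 beats.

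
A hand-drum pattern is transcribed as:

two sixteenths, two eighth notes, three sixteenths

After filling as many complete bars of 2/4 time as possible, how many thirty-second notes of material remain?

One bar of 2/4 = 8 sixteenth notes.
Express everything in sixteenth notes: sixteenth = 1; sixteenth = 1; eighth note = 2; eighth note = 2; sixteenth = 1; sixteenth = 1; sixteenth = 1.
Adding: 1 + 1 + 2 + 2 + 1 + 1 + 1 = 9.
9 ÷ 8 = 1 complete bar with 1 sixteenth note remaining = 2 thirty-second notes.

2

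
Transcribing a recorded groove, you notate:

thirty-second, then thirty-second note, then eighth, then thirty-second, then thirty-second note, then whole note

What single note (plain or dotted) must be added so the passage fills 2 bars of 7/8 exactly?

half note

2 bars of 7/8 = 56 thirty-second notes.
Working in thirty-second notes: thirty-second = 1; thirty-second note = 1; eighth = 4; thirty-second = 1; thirty-second note = 1; whole note = 32.
Adding: 1 + 1 + 4 + 1 + 1 + 32 = 40.
Remaining: 56 − 40 = 16 thirty-second notes, which is a half note.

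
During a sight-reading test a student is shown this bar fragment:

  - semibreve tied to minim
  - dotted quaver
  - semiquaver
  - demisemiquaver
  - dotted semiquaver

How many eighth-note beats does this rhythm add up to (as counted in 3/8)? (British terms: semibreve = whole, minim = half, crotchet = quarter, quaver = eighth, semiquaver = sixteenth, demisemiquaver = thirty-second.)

One eighth-note beat = 4 thirty-second notes.
Each duration in thirty-second notes: semibreve tied to minim (semibreve + minim) = 48; dotted quaver = 6; semiquaver = 2; demisemiquaver = 1; dotted semiquaver = 3.
Adding: 48 + 6 + 2 + 1 + 3 = 60.
60 ÷ 4 = 15 beats.

15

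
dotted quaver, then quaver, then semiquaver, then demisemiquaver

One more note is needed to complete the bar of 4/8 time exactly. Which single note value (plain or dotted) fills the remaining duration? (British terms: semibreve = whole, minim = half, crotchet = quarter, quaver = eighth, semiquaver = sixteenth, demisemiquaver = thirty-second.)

The bar of 4/8 = 16 thirty-second notes.
Convert each value to thirty-second notes: dotted quaver = 6; quaver = 4; semiquaver = 2; demisemiquaver = 1.
Sum: 6 + 4 + 2 + 1 = 13.
Remaining: 16 − 13 = 3 thirty-second notes, which is a dotted sixteenth note.

dotted sixteenth note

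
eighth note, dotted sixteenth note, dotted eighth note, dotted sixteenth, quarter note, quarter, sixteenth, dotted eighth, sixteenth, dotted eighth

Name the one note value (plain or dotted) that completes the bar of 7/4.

The bar of 7/4 = 56 thirty-second notes.
Express everything in thirty-second notes: eighth note = 4; dotted sixteenth note = 3; dotted eighth note = 6; dotted sixteenth = 3; quarter note = 8; quarter = 8; sixteenth = 2; dotted eighth = 6; sixteenth = 2; dotted eighth = 6.
Adding: 4 + 3 + 6 + 3 + 8 + 8 + 2 + 6 + 2 + 6 = 48.
Remaining: 56 − 48 = 8 thirty-second notes, which is a quarter note.

quarter note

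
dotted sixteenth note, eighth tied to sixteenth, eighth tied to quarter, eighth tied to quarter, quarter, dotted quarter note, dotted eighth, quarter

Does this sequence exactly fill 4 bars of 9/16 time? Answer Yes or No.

One bar of 9/16 = 18 thirty-second notes, so 4 bars = 72.
In thirty-second notes: dotted sixteenth note = 3; eighth tied to sixteenth (eighth + sixteenth) = 6; eighth tied to quarter (eighth + quarter) = 12; eighth tied to quarter (eighth + quarter) = 12; quarter = 8; dotted quarter note = 12; dotted eighth = 6; quarter = 8.
Adding: 3 + 6 + 12 + 12 + 8 + 12 + 6 + 8 = 67.
67 falls short of 72, so the answer is No.

No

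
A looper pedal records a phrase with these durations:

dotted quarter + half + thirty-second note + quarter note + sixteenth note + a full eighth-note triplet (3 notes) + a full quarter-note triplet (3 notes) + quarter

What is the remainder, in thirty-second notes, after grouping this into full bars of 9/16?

17

One bar of 9/16 = 18 thirty-second notes.
Each duration in thirty-second notes: dotted quarter = 12; half = 16; thirty-second note = 1; quarter note = 8; sixteenth note = 2; a full eighth-note triplet (3 notes) (three triplet eighths span one quarter) = 8; a full quarter-note triplet (3 notes) (three triplet quarters span one half) = 16; quarter = 8.
Altogether 12 + 16 + 1 + 8 + 2 + 8 + 16 + 8 = 71.
71 ÷ 18 = 3 complete bars with 17 thirty-second notes remaining.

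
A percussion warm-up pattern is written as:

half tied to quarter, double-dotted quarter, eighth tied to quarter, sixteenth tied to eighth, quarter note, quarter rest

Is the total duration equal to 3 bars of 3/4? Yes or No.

One bar of 3/4 = 12 sixteenth notes, so 3 bars = 36.
Each duration in sixteenth notes: half tied to quarter (half + quarter) = 12; double-dotted quarter = 7; eighth tied to quarter (eighth + quarter) = 6; sixteenth tied to eighth (sixteenth + eighth) = 3; quarter note = 4; quarter rest = 4.
Sum: 12 + 7 + 6 + 3 + 4 + 4 = 36.
36 equals 36, so the answer is Yes.

Yes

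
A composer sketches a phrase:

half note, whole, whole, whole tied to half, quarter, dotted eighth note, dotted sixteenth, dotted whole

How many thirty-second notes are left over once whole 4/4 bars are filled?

1

One bar of 4/4 = 32 thirty-second notes.
Working in thirty-second notes: half note = 16; whole = 32; whole = 32; whole tied to half (whole + half) = 48; quarter = 8; dotted eighth note = 6; dotted sixteenth = 3; dotted whole = 48.
Altogether 16 + 32 + 32 + 48 + 8 + 6 + 3 + 48 = 193.
193 ÷ 32 = 6 complete bars with 1 thirty-second note remaining.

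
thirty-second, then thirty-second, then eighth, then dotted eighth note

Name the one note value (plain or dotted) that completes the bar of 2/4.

eighth note

The bar of 2/4 = 16 thirty-second notes.
Express everything in thirty-second notes: thirty-second = 1; thirty-second = 1; eighth = 4; dotted eighth note = 6.
Adding: 1 + 1 + 4 + 6 = 12.
Remaining: 16 − 12 = 4 thirty-second notes, which is a eighth note.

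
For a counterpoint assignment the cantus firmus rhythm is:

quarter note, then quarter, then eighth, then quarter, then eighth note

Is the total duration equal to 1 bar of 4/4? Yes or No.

Yes

One bar of 4/4 = 8 eighth notes.
Express everything in eighth notes: quarter note = 2; quarter = 2; eighth = 1; quarter = 2; eighth note = 1.
Adding: 2 + 2 + 1 + 2 + 1 = 8.
8 equals 8, so the answer is Yes.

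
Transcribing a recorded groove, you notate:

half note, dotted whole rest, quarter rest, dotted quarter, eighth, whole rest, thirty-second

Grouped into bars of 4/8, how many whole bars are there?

One bar of 4/8 = 16 thirty-second notes.
Express everything in thirty-second notes: half note = 16; dotted whole rest = 48; quarter rest = 8; dotted quarter = 12; eighth = 4; whole rest = 32; thirty-second = 1.
Adding: 16 + 48 + 8 + 12 + 4 + 32 + 1 = 121.
121 ÷ 16 = 7 complete bars with 9 left over.

7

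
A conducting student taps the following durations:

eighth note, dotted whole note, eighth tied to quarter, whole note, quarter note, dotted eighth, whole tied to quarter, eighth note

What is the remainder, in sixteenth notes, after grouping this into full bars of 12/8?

One bar of 12/8 = 24 sixteenth notes.
Working in sixteenth notes: eighth note = 2; dotted whole note = 24; eighth tied to quarter (eighth + quarter) = 6; whole note = 16; quarter note = 4; dotted eighth = 3; whole tied to quarter (whole + quarter) = 20; eighth note = 2.
Adding: 2 + 24 + 6 + 16 + 4 + 3 + 20 + 2 = 77.
77 ÷ 24 = 3 complete bars with 5 sixteenth notes remaining.

5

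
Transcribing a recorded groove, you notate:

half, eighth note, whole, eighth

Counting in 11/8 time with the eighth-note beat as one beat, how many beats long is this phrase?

14

One eighth-note beat = 2 sixteenth notes.
In sixteenth notes: half = 8; eighth note = 2; whole = 16; eighth = 2.
Adding: 8 + 2 + 16 + 2 = 28.
28 ÷ 2 = 14 beats.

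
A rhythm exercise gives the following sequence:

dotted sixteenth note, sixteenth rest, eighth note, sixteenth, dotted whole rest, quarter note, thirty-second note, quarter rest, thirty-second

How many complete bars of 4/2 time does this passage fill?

One bar of 4/2 = 64 thirty-second notes.
Express everything in thirty-second notes: dotted sixteenth note = 3; sixteenth rest = 2; eighth note = 4; sixteenth = 2; dotted whole rest = 48; quarter note = 8; thirty-second note = 1; quarter rest = 8; thirty-second = 1.
Adding: 3 + 2 + 4 + 2 + 48 + 8 + 1 + 8 + 1 = 77.
77 ÷ 64 = 1 complete bar with 13 left over.

1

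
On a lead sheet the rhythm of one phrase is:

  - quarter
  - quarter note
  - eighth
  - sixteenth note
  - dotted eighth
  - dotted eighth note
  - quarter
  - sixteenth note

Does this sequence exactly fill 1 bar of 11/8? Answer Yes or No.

One bar of 11/8 = 22 sixteenth notes.
In sixteenth notes: quarter = 4; quarter note = 4; eighth = 2; sixteenth note = 1; dotted eighth = 3; dotted eighth note = 3; quarter = 4; sixteenth note = 1.
Sum: 4 + 4 + 2 + 1 + 3 + 3 + 4 + 1 = 22.
22 equals 22, so the answer is Yes.

Yes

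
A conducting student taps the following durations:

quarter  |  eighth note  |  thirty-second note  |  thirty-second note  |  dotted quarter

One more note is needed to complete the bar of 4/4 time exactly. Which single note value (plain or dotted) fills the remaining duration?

The bar of 4/4 = 32 thirty-second notes.
Express everything in thirty-second notes: quarter = 8; eighth note = 4; thirty-second note = 1; thirty-second note = 1; dotted quarter = 12.
Altogether 8 + 4 + 1 + 1 + 12 = 26.
Remaining: 32 − 26 = 6 thirty-second notes, which is a dotted eighth note.

dotted eighth note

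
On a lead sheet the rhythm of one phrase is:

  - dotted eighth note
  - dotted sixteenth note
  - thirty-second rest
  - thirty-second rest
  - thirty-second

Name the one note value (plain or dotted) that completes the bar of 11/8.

The bar of 11/8 = 44 thirty-second notes.
Express everything in thirty-second notes: dotted eighth note = 6; dotted sixteenth note = 3; thirty-second rest = 1; thirty-second rest = 1; thirty-second = 1.
Altogether 6 + 3 + 1 + 1 + 1 = 12.
Remaining: 44 − 12 = 32 thirty-second notes, which is a whole note.

whole note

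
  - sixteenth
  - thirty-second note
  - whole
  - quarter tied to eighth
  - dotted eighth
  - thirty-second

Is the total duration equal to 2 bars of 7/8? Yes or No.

No

One bar of 7/8 = 28 thirty-second notes, so 2 bars = 56.
Express everything in thirty-second notes: sixteenth = 2; thirty-second note = 1; whole = 32; quarter tied to eighth (quarter + eighth) = 12; dotted eighth = 6; thirty-second = 1.
Altogether 2 + 1 + 32 + 12 + 6 + 1 = 54.
54 falls short of 56, so the answer is No.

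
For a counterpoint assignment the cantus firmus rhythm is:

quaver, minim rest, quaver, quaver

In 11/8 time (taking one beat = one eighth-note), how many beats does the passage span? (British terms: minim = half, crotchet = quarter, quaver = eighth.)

7

One eighth-note beat = 2 sixteenth notes.
Each duration in sixteenth notes: quaver = 2; minim rest = 8; quaver = 2; quaver = 2.
Altogether 2 + 8 + 2 + 2 = 14.
14 ÷ 2 = 7 beats.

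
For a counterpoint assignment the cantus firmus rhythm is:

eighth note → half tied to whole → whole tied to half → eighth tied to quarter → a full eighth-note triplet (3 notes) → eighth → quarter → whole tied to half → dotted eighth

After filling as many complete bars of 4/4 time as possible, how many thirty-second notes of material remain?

26

One bar of 4/4 = 16 sixteenth notes.
Each duration in sixteenth notes: eighth note = 2; half tied to whole (half + whole) = 24; whole tied to half (whole + half) = 24; eighth tied to quarter (eighth + quarter) = 6; a full eighth-note triplet (3 notes) (three triplet eighths span one quarter) = 4; eighth = 2; quarter = 4; whole tied to half (whole + half) = 24; dotted eighth = 3.
Total: 2 + 24 + 24 + 6 + 4 + 2 + 4 + 24 + 3 = 93.
93 ÷ 16 = 5 complete bars with 13 sixteenth notes remaining = 26 thirty-second notes.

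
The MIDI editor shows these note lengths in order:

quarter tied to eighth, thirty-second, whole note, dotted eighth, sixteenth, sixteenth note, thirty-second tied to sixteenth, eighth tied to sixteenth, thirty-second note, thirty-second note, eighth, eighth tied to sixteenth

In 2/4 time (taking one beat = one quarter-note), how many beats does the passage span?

9.5

One quarter-note beat = 8 thirty-second notes.
Working in thirty-second notes: quarter tied to eighth (quarter + eighth) = 12; thirty-second = 1; whole note = 32; dotted eighth = 6; sixteenth = 2; sixteenth note = 2; thirty-second tied to sixteenth (thirty-second + sixteenth) = 3; eighth tied to sixteenth (eighth + sixteenth) = 6; thirty-second note = 1; thirty-second note = 1; eighth = 4; eighth tied to sixteenth (eighth + sixteenth) = 6.
Total: 12 + 1 + 32 + 6 + 2 + 2 + 3 + 6 + 1 + 1 + 4 + 6 = 76.
76 ÷ 8 = 9.5 beats.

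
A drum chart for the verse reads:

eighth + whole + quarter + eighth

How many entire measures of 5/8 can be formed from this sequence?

One bar of 5/8 = 5 eighth notes.
Working in eighth notes: eighth = 1; whole = 8; quarter = 2; eighth = 1.
Altogether 1 + 8 + 2 + 1 = 12.
12 ÷ 5 = 2 complete bars with 2 left over.

2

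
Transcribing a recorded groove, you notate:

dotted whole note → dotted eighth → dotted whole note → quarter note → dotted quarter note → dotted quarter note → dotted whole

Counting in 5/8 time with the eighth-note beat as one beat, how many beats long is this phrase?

45.5

One eighth-note beat = 2 sixteenth notes.
In sixteenth notes: dotted whole note = 24; dotted eighth = 3; dotted whole note = 24; quarter note = 4; dotted quarter note = 6; dotted quarter note = 6; dotted whole = 24.
Sum: 24 + 3 + 24 + 4 + 6 + 6 + 24 = 91.
91 ÷ 2 = 45.5 beats.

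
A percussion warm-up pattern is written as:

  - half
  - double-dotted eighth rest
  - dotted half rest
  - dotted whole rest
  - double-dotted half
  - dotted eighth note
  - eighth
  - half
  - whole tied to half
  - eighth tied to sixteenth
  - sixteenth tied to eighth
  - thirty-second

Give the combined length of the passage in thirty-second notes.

Convert each value to thirty-second notes: half = 16; double-dotted eighth rest = 7; dotted half rest = 24; dotted whole rest = 48; double-dotted half = 28; dotted eighth note = 6; eighth = 4; half = 16; whole tied to half (whole + half) = 48; eighth tied to sixteenth (eighth + sixteenth) = 6; sixteenth tied to eighth (sixteenth + eighth) = 6; thirty-second = 1.
Adding: 16 + 7 + 24 + 48 + 28 + 6 + 4 + 16 + 48 + 6 + 6 + 1 = 210 thirty-second notes.

210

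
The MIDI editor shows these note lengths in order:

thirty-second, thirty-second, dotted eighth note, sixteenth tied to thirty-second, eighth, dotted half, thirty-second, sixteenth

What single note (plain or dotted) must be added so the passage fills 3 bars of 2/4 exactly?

3 bars of 2/4 = 48 thirty-second notes.
Each duration in thirty-second notes: thirty-second = 1; thirty-second = 1; dotted eighth note = 6; sixteenth tied to thirty-second (sixteenth + thirty-second) = 3; eighth = 4; dotted half = 24; thirty-second = 1; sixteenth = 2.
Sum: 1 + 1 + 6 + 3 + 4 + 24 + 1 + 2 = 42.
Remaining: 48 − 42 = 6 thirty-second notes, which is a dotted eighth note.

dotted eighth note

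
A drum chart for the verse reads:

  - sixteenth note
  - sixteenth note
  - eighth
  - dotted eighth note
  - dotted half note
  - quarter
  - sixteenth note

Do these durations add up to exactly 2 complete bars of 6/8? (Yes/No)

Yes

One bar of 6/8 = 12 sixteenth notes, so 2 bars = 24.
Express everything in sixteenth notes: sixteenth note = 1; sixteenth note = 1; eighth = 2; dotted eighth note = 3; dotted half note = 12; quarter = 4; sixteenth note = 1.
Total: 1 + 1 + 2 + 3 + 12 + 4 + 1 = 24.
24 equals 24, so the answer is Yes.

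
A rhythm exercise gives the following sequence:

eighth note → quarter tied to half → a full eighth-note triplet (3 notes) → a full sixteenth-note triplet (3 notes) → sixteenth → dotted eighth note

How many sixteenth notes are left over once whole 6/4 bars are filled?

One bar of 6/4 = 24 sixteenth notes.
In sixteenth notes: eighth note = 2; quarter tied to half (quarter + half) = 12; a full eighth-note triplet (3 notes) (three triplet eighths span one quarter) = 4; a full sixteenth-note triplet (3 notes) (three triplet sixteenths span one eighth) = 2; sixteenth = 1; dotted eighth note = 3.
Altogether 2 + 12 + 4 + 2 + 1 + 3 = 24.
24 ÷ 24 = 1 complete bar with 0 sixteenth notes remaining.

0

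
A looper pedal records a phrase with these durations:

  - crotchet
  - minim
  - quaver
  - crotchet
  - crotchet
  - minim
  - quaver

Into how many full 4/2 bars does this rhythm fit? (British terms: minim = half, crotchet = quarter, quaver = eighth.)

One bar of 4/2 = 16 eighth notes.
Express everything in eighth notes: crotchet = 2; minim = 4; quaver = 1; crotchet = 2; crotchet = 2; minim = 4; quaver = 1.
Sum: 2 + 4 + 1 + 2 + 2 + 4 + 1 = 16.
16 ÷ 16 = 1 complete bar with 0 left over.

1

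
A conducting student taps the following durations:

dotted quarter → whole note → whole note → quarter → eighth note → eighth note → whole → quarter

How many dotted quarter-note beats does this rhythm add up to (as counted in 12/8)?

One dotted quarter-note beat = 3 eighth notes.
In eighth notes: dotted quarter = 3; whole note = 8; whole note = 8; quarter = 2; eighth note = 1; eighth note = 1; whole = 8; quarter = 2.
Altogether 3 + 8 + 8 + 2 + 1 + 1 + 8 + 2 = 33.
33 ÷ 3 = 11 beats.

11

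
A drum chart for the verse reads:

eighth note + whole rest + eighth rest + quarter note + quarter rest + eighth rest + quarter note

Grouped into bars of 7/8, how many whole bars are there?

One bar of 7/8 = 7 eighth notes.
Express everything in eighth notes: eighth note = 1; whole rest = 8; eighth rest = 1; quarter note = 2; quarter rest = 2; eighth rest = 1; quarter note = 2.
Altogether 1 + 8 + 1 + 2 + 2 + 1 + 2 = 17.
17 ÷ 7 = 2 complete bars with 3 left over.

2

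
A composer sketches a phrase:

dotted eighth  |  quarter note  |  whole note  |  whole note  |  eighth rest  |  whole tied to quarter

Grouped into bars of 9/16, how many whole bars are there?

One bar of 9/16 = 9 sixteenth notes.
Each duration in sixteenth notes: dotted eighth = 3; quarter note = 4; whole note = 16; whole note = 16; eighth rest = 2; whole tied to quarter (whole + quarter) = 20.
Adding: 3 + 4 + 16 + 16 + 2 + 20 = 61.
61 ÷ 9 = 6 complete bars with 7 left over.

6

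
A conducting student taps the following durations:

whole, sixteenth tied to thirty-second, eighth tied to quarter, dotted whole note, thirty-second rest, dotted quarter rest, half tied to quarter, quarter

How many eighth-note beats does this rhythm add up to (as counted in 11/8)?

35

One eighth-note beat = 4 thirty-second notes.
In thirty-second notes: whole = 32; sixteenth tied to thirty-second (sixteenth + thirty-second) = 3; eighth tied to quarter (eighth + quarter) = 12; dotted whole note = 48; thirty-second rest = 1; dotted quarter rest = 12; half tied to quarter (half + quarter) = 24; quarter = 8.
Total: 32 + 3 + 12 + 48 + 1 + 12 + 24 + 8 = 140.
140 ÷ 4 = 35 beats.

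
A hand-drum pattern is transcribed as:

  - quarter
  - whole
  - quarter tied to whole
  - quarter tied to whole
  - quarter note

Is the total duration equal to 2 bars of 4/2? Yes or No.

One bar of 4/2 = 8 quarter notes, so 2 bars = 16.
Convert each value to quarter notes: quarter = 1; whole = 4; quarter tied to whole (quarter + whole) = 5; quarter tied to whole (quarter + whole) = 5; quarter note = 1.
Total: 1 + 4 + 5 + 5 + 1 = 16.
16 equals 16, so the answer is Yes.

Yes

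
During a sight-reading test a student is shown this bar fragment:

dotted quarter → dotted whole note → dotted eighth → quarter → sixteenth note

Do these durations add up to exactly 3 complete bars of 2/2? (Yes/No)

No

One bar of 2/2 = 16 sixteenth notes, so 3 bars = 48.
In sixteenth notes: dotted quarter = 6; dotted whole note = 24; dotted eighth = 3; quarter = 4; sixteenth note = 1.
Altogether 6 + 24 + 3 + 4 + 1 = 38.
38 falls short of 48, so the answer is No.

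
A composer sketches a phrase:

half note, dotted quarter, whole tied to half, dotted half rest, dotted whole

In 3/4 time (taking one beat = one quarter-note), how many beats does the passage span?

One quarter-note beat = 2 eighth notes.
Working in eighth notes: half note = 4; dotted quarter = 3; whole tied to half (whole + half) = 12; dotted half rest = 6; dotted whole = 12.
Total: 4 + 3 + 12 + 6 + 12 = 37.
37 ÷ 2 = 18.5 beats.

18.5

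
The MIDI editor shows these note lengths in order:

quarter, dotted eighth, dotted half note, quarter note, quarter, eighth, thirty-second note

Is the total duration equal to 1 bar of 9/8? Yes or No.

One bar of 9/8 = 36 thirty-second notes.
Convert each value to thirty-second notes: quarter = 8; dotted eighth = 6; dotted half note = 24; quarter note = 8; quarter = 8; eighth = 4; thirty-second note = 1.
Altogether 8 + 6 + 24 + 8 + 8 + 4 + 1 = 59.
59 exceeds 36, so the answer is No.

No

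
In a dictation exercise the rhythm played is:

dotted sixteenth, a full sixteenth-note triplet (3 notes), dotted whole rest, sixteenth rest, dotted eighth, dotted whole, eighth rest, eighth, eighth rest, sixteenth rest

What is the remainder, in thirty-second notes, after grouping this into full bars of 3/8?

One bar of 3/8 = 12 thirty-second notes.
Express everything in thirty-second notes: dotted sixteenth = 3; a full sixteenth-note triplet (3 notes) (three triplet sixteenths span one eighth) = 4; dotted whole rest = 48; sixteenth rest = 2; dotted eighth = 6; dotted whole = 48; eighth rest = 4; eighth = 4; eighth rest = 4; sixteenth rest = 2.
Sum: 3 + 4 + 48 + 2 + 6 + 48 + 4 + 4 + 4 + 2 = 125.
125 ÷ 12 = 10 complete bars with 5 thirty-second notes remaining.

5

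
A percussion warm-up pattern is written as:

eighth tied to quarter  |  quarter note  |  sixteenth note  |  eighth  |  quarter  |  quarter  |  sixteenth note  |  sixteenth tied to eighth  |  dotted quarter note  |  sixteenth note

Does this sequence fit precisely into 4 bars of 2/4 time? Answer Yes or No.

One bar of 2/4 = 8 sixteenth notes, so 4 bars = 32.
Express everything in sixteenth notes: eighth tied to quarter (eighth + quarter) = 6; quarter note = 4; sixteenth note = 1; eighth = 2; quarter = 4; quarter = 4; sixteenth note = 1; sixteenth tied to eighth (sixteenth + eighth) = 3; dotted quarter note = 6; sixteenth note = 1.
Adding: 6 + 4 + 1 + 2 + 4 + 4 + 1 + 3 + 6 + 1 = 32.
32 equals 32, so the answer is Yes.

Yes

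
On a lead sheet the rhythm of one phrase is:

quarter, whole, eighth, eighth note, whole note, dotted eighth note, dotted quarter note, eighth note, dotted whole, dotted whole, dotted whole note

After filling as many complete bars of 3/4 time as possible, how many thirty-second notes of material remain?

6

One bar of 3/4 = 12 sixteenth notes.
Express everything in sixteenth notes: quarter = 4; whole = 16; eighth = 2; eighth note = 2; whole note = 16; dotted eighth note = 3; dotted quarter note = 6; eighth note = 2; dotted whole = 24; dotted whole = 24; dotted whole note = 24.
Sum: 4 + 16 + 2 + 2 + 16 + 3 + 6 + 2 + 24 + 24 + 24 = 123.
123 ÷ 12 = 10 complete bars with 3 sixteenth notes remaining = 6 thirty-second notes.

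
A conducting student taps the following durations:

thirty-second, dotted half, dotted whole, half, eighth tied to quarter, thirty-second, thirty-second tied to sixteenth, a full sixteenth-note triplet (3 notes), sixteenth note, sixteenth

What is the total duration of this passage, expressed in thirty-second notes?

Each duration in thirty-second notes: thirty-second = 1; dotted half = 24; dotted whole = 48; half = 16; eighth tied to quarter (eighth + quarter) = 12; thirty-second = 1; thirty-second tied to sixteenth (thirty-second + sixteenth) = 3; a full sixteenth-note triplet (3 notes) (three triplet sixteenths span one eighth) = 4; sixteenth note = 2; sixteenth = 2.
Total: 1 + 24 + 48 + 16 + 12 + 1 + 3 + 4 + 2 + 2 = 113 thirty-second notes.

113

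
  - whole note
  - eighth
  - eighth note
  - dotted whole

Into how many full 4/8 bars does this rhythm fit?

5

One bar of 4/8 = 4 eighth notes.
Convert each value to eighth notes: whole note = 8; eighth = 1; eighth note = 1; dotted whole = 12.
Altogether 8 + 1 + 1 + 12 = 22.
22 ÷ 4 = 5 complete bars with 2 left over.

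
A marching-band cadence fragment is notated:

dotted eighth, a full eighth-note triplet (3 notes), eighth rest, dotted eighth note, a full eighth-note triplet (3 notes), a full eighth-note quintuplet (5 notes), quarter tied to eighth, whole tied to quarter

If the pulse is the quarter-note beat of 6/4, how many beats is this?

One quarter-note beat = 4 sixteenth notes.
Working in sixteenth notes: dotted eighth = 3; a full eighth-note triplet (3 notes) (three triplet eighths span one quarter) = 4; eighth rest = 2; dotted eighth note = 3; a full eighth-note triplet (3 notes) (three triplet eighths span one quarter) = 4; a full eighth-note quintuplet (5 notes) (five quintuplet eighths span one half) = 8; quarter tied to eighth (quarter + eighth) = 6; whole tied to quarter (whole + quarter) = 20.
Sum: 3 + 4 + 2 + 3 + 4 + 8 + 6 + 20 = 50.
50 ÷ 4 = 12.5 beats.

12.5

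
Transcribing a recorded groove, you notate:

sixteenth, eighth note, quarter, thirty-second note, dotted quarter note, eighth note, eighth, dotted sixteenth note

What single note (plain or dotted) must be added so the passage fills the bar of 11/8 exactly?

The bar of 11/8 = 44 thirty-second notes.
Convert each value to thirty-second notes: sixteenth = 2; eighth note = 4; quarter = 8; thirty-second note = 1; dotted quarter note = 12; eighth note = 4; eighth = 4; dotted sixteenth note = 3.
Altogether 2 + 4 + 8 + 1 + 12 + 4 + 4 + 3 = 38.
Remaining: 44 − 38 = 6 thirty-second notes, which is a dotted eighth note.

dotted eighth note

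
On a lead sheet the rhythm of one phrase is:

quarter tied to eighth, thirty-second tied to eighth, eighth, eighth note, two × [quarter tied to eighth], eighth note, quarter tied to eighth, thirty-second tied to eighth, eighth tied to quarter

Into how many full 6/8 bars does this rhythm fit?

One bar of 6/8 = 24 thirty-second notes.
In thirty-second notes: quarter tied to eighth (quarter + eighth) = 12; thirty-second tied to eighth (thirty-second + eighth) = 5; eighth = 4; eighth note = 4; quarter tied to eighth (quarter + eighth) = 12; quarter tied to eighth (quarter + eighth) = 12; eighth note = 4; quarter tied to eighth (quarter + eighth) = 12; thirty-second tied to eighth (thirty-second + eighth) = 5; eighth tied to quarter (eighth + quarter) = 12.
Sum: 12 + 5 + 4 + 4 + 12 + 12 + 4 + 12 + 5 + 12 = 82.
82 ÷ 24 = 3 complete bars with 10 left over.

3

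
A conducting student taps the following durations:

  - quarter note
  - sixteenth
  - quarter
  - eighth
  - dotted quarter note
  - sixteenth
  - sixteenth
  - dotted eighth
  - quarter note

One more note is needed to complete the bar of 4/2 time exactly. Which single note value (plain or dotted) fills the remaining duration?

The bar of 4/2 = 32 sixteenth notes.
Express everything in sixteenth notes: quarter note = 4; sixteenth = 1; quarter = 4; eighth = 2; dotted quarter note = 6; sixteenth = 1; sixteenth = 1; dotted eighth = 3; quarter note = 4.
Total: 4 + 1 + 4 + 2 + 6 + 1 + 1 + 3 + 4 = 26.
Remaining: 32 − 26 = 6 sixteenth notes, which is a dotted quarter note.

dotted quarter note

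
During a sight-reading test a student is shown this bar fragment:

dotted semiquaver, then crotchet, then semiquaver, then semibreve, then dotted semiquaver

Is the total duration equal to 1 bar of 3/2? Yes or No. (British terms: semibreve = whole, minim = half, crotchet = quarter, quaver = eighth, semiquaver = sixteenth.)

One bar of 3/2 = 48 thirty-second notes.
Convert each value to thirty-second notes: dotted semiquaver = 3; crotchet = 8; semiquaver = 2; semibreve = 32; dotted semiquaver = 3.
Altogether 3 + 8 + 2 + 32 + 3 = 48.
48 equals 48, so the answer is Yes.

Yes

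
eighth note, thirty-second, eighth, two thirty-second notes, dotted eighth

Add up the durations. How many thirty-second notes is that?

17

Each duration in thirty-second notes: eighth note = 4; thirty-second = 1; eighth = 4; thirty-second note = 1; thirty-second note = 1; dotted eighth = 6.
Total: 4 + 1 + 4 + 1 + 1 + 6 = 17 thirty-second notes.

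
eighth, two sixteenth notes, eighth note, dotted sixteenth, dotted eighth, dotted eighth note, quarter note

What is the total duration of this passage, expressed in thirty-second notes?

Convert each value to thirty-second notes: eighth = 4; sixteenth note = 2; sixteenth note = 2; eighth note = 4; dotted sixteenth = 3; dotted eighth = 6; dotted eighth note = 6; quarter note = 8.
Total: 4 + 2 + 2 + 4 + 3 + 6 + 6 + 8 = 35 thirty-second notes.

35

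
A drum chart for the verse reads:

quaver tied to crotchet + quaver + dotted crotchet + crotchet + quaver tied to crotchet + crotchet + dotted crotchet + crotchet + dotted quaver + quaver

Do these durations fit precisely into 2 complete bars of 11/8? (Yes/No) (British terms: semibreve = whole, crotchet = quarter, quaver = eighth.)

One bar of 11/8 = 22 sixteenth notes, so 2 bars = 44.
Convert each value to sixteenth notes: quaver tied to crotchet (quaver + crotchet) = 6; quaver = 2; dotted crotchet = 6; crotchet = 4; quaver tied to crotchet (quaver + crotchet) = 6; crotchet = 4; dotted crotchet = 6; crotchet = 4; dotted quaver = 3; quaver = 2.
Total: 6 + 2 + 6 + 4 + 6 + 4 + 6 + 4 + 3 + 2 = 43.
43 falls short of 44, so the answer is No.

No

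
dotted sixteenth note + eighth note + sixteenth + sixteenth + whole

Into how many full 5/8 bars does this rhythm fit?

One bar of 5/8 = 20 thirty-second notes.
Express everything in thirty-second notes: dotted sixteenth note = 3; eighth note = 4; sixteenth = 2; sixteenth = 2; whole = 32.
Altogether 3 + 4 + 2 + 2 + 32 = 43.
43 ÷ 20 = 2 complete bars with 3 left over.

2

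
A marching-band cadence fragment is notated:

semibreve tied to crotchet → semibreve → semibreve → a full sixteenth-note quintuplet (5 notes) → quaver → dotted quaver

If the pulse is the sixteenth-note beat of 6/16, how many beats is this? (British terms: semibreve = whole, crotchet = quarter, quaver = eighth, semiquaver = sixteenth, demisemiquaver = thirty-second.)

61

One sixteenth-note beat = 2 thirty-second notes.
Convert each value to thirty-second notes: semibreve tied to crotchet (semibreve + crotchet) = 40; semibreve = 32; semibreve = 32; a full sixteenth-note quintuplet (5 notes) (five quintuplet sixteenths span one quarter) = 8; quaver = 4; dotted quaver = 6.
Sum: 40 + 32 + 32 + 8 + 4 + 6 = 122.
122 ÷ 2 = 61 beats.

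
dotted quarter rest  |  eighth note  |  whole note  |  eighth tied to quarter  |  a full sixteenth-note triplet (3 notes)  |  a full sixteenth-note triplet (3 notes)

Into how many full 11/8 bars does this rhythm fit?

1

One bar of 11/8 = 11 eighth notes.
Each duration in eighth notes: dotted quarter rest = 3; eighth note = 1; whole note = 8; eighth tied to quarter (eighth + quarter) = 3; a full sixteenth-note triplet (3 notes) (three triplet sixteenths span one eighth) = 1; a full sixteenth-note triplet (3 notes) (three triplet sixteenths span one eighth) = 1.
Total: 3 + 1 + 8 + 3 + 1 + 1 = 17.
17 ÷ 11 = 1 complete bar with 6 left over.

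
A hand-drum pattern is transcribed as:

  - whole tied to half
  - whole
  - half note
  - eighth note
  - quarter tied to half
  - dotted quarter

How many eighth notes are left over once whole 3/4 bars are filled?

4

One bar of 3/4 = 6 eighth notes.
Each duration in eighth notes: whole tied to half (whole + half) = 12; whole = 8; half note = 4; eighth note = 1; quarter tied to half (quarter + half) = 6; dotted quarter = 3.
Adding: 12 + 8 + 4 + 1 + 6 + 3 = 34.
34 ÷ 6 = 5 complete bars with 4 eighth notes remaining.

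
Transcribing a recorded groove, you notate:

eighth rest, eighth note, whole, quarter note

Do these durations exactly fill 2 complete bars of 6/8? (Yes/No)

Yes

One bar of 6/8 = 6 eighth notes, so 2 bars = 12.
Each duration in eighth notes: eighth rest = 1; eighth note = 1; whole = 8; quarter note = 2.
Sum: 1 + 1 + 8 + 2 = 12.
12 equals 12, so the answer is Yes.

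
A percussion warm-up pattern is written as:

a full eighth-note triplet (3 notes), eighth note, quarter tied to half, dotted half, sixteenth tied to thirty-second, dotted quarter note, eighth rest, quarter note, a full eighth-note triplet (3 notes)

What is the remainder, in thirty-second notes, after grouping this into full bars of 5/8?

One bar of 5/8 = 20 thirty-second notes.
Express everything in thirty-second notes: a full eighth-note triplet (3 notes) (three triplet eighths span one quarter) = 8; eighth note = 4; quarter tied to half (quarter + half) = 24; dotted half = 24; sixteenth tied to thirty-second (sixteenth + thirty-second) = 3; dotted quarter note = 12; eighth rest = 4; quarter note = 8; a full eighth-note triplet (3 notes) (three triplet eighths span one quarter) = 8.
Adding: 8 + 4 + 24 + 24 + 3 + 12 + 4 + 8 + 8 = 95.
95 ÷ 20 = 4 complete bars with 15 thirty-second notes remaining.

15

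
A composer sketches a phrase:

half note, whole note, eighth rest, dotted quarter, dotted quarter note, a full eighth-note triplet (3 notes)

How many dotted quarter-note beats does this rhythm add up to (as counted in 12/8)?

One dotted quarter-note beat = 3 eighth notes.
Working in eighth notes: half note = 4; whole note = 8; eighth rest = 1; dotted quarter = 3; dotted quarter note = 3; a full eighth-note triplet (3 notes) (three triplet eighths span one quarter) = 2.
Adding: 4 + 8 + 1 + 3 + 3 + 2 = 21.
21 ÷ 3 = 7 beats.

7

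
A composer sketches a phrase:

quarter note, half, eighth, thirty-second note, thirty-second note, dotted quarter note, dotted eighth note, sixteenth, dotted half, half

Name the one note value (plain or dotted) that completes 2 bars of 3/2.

dotted eighth note

2 bars of 3/2 = 96 thirty-second notes.
Convert each value to thirty-second notes: quarter note = 8; half = 16; eighth = 4; thirty-second note = 1; thirty-second note = 1; dotted quarter note = 12; dotted eighth note = 6; sixteenth = 2; dotted half = 24; half = 16.
Sum: 8 + 16 + 4 + 1 + 1 + 12 + 6 + 2 + 24 + 16 = 90.
Remaining: 96 − 90 = 6 thirty-second notes, which is a dotted eighth note.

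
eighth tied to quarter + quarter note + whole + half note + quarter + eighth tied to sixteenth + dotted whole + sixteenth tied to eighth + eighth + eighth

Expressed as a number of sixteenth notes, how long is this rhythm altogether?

72

Working in sixteenth notes: eighth tied to quarter (eighth + quarter) = 6; quarter note = 4; whole = 16; half note = 8; quarter = 4; eighth tied to sixteenth (eighth + sixteenth) = 3; dotted whole = 24; sixteenth tied to eighth (sixteenth + eighth) = 3; eighth = 2; eighth = 2.
Total: 6 + 4 + 16 + 8 + 4 + 3 + 24 + 3 + 2 + 2 = 72 sixteenth notes.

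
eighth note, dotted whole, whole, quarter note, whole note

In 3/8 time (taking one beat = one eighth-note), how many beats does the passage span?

31

One eighth-note beat = 2 sixteenth notes.
Each duration in sixteenth notes: eighth note = 2; dotted whole = 24; whole = 16; quarter note = 4; whole note = 16.
Sum: 2 + 24 + 16 + 4 + 16 = 62.
62 ÷ 2 = 31 beats.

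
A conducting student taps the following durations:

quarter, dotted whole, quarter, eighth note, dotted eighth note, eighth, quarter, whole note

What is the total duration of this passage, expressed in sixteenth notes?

Express everything in sixteenth notes: quarter = 4; dotted whole = 24; quarter = 4; eighth note = 2; dotted eighth note = 3; eighth = 2; quarter = 4; whole note = 16.
Altogether 4 + 24 + 4 + 2 + 3 + 2 + 4 + 16 = 59 sixteenth notes.

59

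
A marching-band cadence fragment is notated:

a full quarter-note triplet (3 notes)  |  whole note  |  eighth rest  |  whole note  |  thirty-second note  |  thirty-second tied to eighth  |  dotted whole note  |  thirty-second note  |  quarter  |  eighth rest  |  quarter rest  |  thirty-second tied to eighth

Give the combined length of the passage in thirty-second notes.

164

In thirty-second notes: a full quarter-note triplet (3 notes) (three triplet quarters span one half) = 16; whole note = 32; eighth rest = 4; whole note = 32; thirty-second note = 1; thirty-second tied to eighth (thirty-second + eighth) = 5; dotted whole note = 48; thirty-second note = 1; quarter = 8; eighth rest = 4; quarter rest = 8; thirty-second tied to eighth (thirty-second + eighth) = 5.
Adding: 16 + 32 + 4 + 32 + 1 + 5 + 48 + 1 + 8 + 4 + 8 + 5 = 164 thirty-second notes.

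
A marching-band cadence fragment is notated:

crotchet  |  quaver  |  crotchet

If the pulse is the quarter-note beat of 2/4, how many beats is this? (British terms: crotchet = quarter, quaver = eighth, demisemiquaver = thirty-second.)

One quarter-note beat = 2 eighth notes.
Each duration in eighth notes: crotchet = 2; quaver = 1; crotchet = 2.
Total: 2 + 1 + 2 = 5.
5 ÷ 2 = 2.5 beats.

2.5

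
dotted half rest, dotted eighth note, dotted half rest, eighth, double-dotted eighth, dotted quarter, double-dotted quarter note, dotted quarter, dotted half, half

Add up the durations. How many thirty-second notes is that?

Express everything in thirty-second notes: dotted half rest = 24; dotted eighth note = 6; dotted half rest = 24; eighth = 4; double-dotted eighth = 7; dotted quarter = 12; double-dotted quarter note = 14; dotted quarter = 12; dotted half = 24; half = 16.
Sum: 24 + 6 + 24 + 4 + 7 + 12 + 14 + 12 + 24 + 16 = 143 thirty-second notes.

143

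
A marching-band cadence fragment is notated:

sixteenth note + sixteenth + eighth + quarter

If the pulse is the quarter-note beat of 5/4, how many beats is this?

2

One quarter-note beat = 4 sixteenth notes.
Each duration in sixteenth notes: sixteenth note = 1; sixteenth = 1; eighth = 2; quarter = 4.
Adding: 1 + 1 + 2 + 4 = 8.
8 ÷ 4 = 2 beats.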